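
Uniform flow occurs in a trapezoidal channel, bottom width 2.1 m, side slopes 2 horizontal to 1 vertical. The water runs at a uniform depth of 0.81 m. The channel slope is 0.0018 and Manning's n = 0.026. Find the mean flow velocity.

With bottom width b = 2.1 m and side slope z = 2: A = (b + zy)y = (2.1 + 2×0.81)×0.81 = 3.013 m²; P = b + 2y√(1+z²) = 2.1 + 2×0.81×2.236 = 5.722 m.
Hydraulic radius R = A/P = 3.013/5.722 = 0.5266 m.
From Manning's equation, V = (1/n) R^(2/3) S^(1/2) = (1/0.026) × 0.5266^(2/3) × 0.0018^(1/2) = 1.06 m/s.

V = 1.06 m/s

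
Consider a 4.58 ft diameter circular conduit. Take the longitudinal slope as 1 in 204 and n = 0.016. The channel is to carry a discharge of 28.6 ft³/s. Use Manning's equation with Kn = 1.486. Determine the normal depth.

Manning's equation rearranged: A R^(2/3) = nQ / (1.486·√S) = 0.016 × 28.6 / (1.486 × √0.004902) = 4.398.
Trying y = 1.94 ft: A R^(2/3) = 6.742 — too large.
Trying y = 1.24 ft: A R^(2/3) = 2.891 — too small.
Trying y = 1.54 ft: A R^(2/3) = 4.395 — matches.

y_n = 1.54 ft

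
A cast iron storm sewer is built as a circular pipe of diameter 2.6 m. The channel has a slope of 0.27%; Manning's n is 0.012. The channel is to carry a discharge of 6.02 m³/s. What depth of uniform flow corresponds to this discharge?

y_n = 1.06 m

Manning's equation rearranged: A R^(2/3) = nQ / (1·√S) = 0.012 × 6.02 / (√0.0027) = 1.39.
Try y = 1.17 m: A R^(2/3) = 1.659 — high.
Try y = 0.937 m: A R^(2/3) = 1.107 — low.
Try y = 1.06 m: A R^(2/3) = 1.39 — matches.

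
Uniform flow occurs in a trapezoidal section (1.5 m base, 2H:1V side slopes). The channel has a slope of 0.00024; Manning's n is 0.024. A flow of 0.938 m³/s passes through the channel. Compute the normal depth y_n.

Manning's equation rearranged: A R^(2/3) = nQ / (1·√S) = 0.024 × 0.938 / (√0.00024) = 1.453.
At y = 0.885 m: A R^(2/3) = 1.896 — too large.
At y = 0.574 m: A R^(2/3) = 0.7886 — too small.
At y = 0.778 m: A R^(2/3) = 1.452 — ≈ 1.453.

y_n = 0.778 m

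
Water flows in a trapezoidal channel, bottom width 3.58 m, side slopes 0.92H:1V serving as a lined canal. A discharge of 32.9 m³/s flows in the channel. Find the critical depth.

y_c = 1.75 m

At critical depth, Q² T / (g A³) = 1, i.e. A³/T = Q²/g = 32.9²/9.81 = 110.3.
At y = 2.18 m: A³/T = 237.8 — too large.
At y = 1.23 m: A³/T = 33.31 — too small.
At y = 1.75 m: A³/T = 110.2 — close enough.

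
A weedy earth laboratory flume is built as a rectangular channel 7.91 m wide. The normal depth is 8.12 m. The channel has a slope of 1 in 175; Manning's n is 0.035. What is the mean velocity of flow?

Flow area A = b·y = 7.91 × 8.12 = 64.23 m². Wetted perimeter P = b + 2y = 7.91 + 2×8.12 = 24.15 m.
Hydraulic radius R = A/P = 64.23/24.15 = 2.66 m.
From Manning's equation, V = (1/n) R^(2/3) S^(1/2) = (1/0.035) × 2.66^(2/3) × 0.005714^(1/2) = 4.15 m/s.

V = 4.15 m/s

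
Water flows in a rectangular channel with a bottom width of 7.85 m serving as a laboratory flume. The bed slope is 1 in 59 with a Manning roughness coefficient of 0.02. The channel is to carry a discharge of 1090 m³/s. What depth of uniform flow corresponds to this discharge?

Manning's equation rearranged: A R^(2/3) = nQ / (1·√S) = 0.02 × 1090 / (√0.01695) = 167.4.
At y = 8.75 m: A R^(2/3) = 133.5 — too small.
At y = 11.8 m: A R^(2/3) = 190.3 — too large.
At y = 10.6 m: A R^(2/3) = 167.8 — matches.

y_n = 10.6 m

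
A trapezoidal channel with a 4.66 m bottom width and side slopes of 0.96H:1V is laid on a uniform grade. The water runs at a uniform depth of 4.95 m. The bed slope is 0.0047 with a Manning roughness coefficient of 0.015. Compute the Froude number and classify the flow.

With bottom width b = 4.66 m and side slope z = 0.96: A = (b + zy)y = (4.66 + 0.96×4.95)×4.95 = 46.59 m²; P = b + 2y√(1+z²) = 4.66 + 2×4.95×1.386 = 18.38 m.
Hydraulic radius R = A/P = 46.59/18.38 = 2.534 m.
V = (1/n) R^(2/3) √S = (1/0.015) × 2.534^(2/3) × √0.0047 = 8.496 m/s. Hydraulic depth D_h = A/T = 46.59/14.16 = 3.289 m.
Froude number Fr = V/√(g·D_h) = 8.496/√(9.81×3.289) = 1.5, which is greater than 1, so the flow is supercritical.

supercritical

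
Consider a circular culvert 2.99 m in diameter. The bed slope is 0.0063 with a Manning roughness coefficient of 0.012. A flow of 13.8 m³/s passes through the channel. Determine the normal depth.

y_n = 1.24 m

Manning's equation rearranged: A R^(2/3) = nQ / (1·√S) = 0.012 × 13.8 / (√0.0063) = 2.086.
Trying y = 1.07 m: A R^(2/3) = 1.586 — too small.
Trying y = 1.47 m: A R^(2/3) = 2.81 — too large.
Trying y = 1.24 m: A R^(2/3) = 2.081 — ≈ 2.086.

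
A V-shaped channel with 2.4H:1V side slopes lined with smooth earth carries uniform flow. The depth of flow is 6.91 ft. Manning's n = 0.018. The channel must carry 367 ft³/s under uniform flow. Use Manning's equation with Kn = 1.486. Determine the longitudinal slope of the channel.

S = 0.000321

For a triangular section with side slope z = 2.4: A = zy² = 2.4×6.91² = 114.6 ft²; P = 2y√(1+z²) = 2×6.91×2.6 = 35.93 ft.
Hydraulic radius R = A/P = 114.6/35.93 = 3.189 ft.
From Manning's equation, S = [nQ / (1.486 A R^(2/3))]² = [0.018 × 367 / (1.486 × 114.6 × 3.189^(2/3))]² = 0.000321.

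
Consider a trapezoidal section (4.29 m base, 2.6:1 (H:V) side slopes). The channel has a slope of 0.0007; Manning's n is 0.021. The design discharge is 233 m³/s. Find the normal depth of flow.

Manning's equation rearranged: A R^(2/3) = nQ / (1·√S) = 0.021 × 233 / (√0.0007) = 184.9.
At y = 6.13 m: A R^(2/3) = 270.7 — high.
At y = 3.61 m: A R^(2/3) = 78.97 — low.
At y = 5.22 m: A R^(2/3) = 185 — matches.

y_n = 5.22 m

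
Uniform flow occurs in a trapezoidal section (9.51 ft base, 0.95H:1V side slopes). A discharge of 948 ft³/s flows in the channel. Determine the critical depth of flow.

y_c = 5.57 ft

At critical depth, Q² T / (g A³) = 1, i.e. A³/T = Q²/g = 948²/32.2 = 27910.
Trying y = 3.97 ft: A³/T = 8596 — short.
Trying y = 6.53 ft: A³/T = 49290 — over.
Trying y = 5.57 ft: A³/T = 27890 — close enough.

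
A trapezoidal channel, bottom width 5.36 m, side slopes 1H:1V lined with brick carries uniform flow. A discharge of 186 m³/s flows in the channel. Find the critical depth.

y_c = 3.88 m

At critical depth, Q² T / (g A³) = 1, i.e. A³/T = Q²/g = 186²/9.81 = 3527.
At y = 4.79 m: A³/T = 7692 — over.
At y = 3.49 m: A³/T = 2388 — short.
At y = 3.88 m: A³/T = 3512 — ≈ 3527.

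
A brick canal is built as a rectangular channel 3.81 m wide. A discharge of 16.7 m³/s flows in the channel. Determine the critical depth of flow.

For a rectangular channel, critical depth y_c = (q²/g)^(1/3) where q = Q/b = 16.7/3.81 = 4.383 m²/s.
So y_c = (4.383²/9.81)^(1/3) = 1.25 m.

y_c = 1.25 m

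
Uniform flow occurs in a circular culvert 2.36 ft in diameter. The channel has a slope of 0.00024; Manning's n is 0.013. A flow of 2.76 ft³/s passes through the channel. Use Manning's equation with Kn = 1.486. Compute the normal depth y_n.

Manning's equation rearranged: A R^(2/3) = nQ / (1.486·√S) = 0.013 × 2.76 / (1.486 × √0.00024) = 1.559.
At y = 1.36 ft: A R^(2/3) = 1.942 — too large.
At y = 1.07 ft: A R^(2/3) = 1.299 — too small.
At y = 1.19 ft: A R^(2/3) = 1.561 — ≈ 1.559.

y_n = 1.19 ft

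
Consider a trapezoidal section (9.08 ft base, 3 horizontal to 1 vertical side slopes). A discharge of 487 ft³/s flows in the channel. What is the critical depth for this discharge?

y_c = 3.18 ft

At critical depth, Q² T / (g A³) = 1, i.e. A³/T = Q²/g = 487²/32.2 = 7365.
At y = 3.98 ft: A³/T = 17760 — too large.
At y = 2.36 ft: A³/T = 2387 — too small.
At y = 3.18 ft: A³/T = 7372 — ≈ 7365.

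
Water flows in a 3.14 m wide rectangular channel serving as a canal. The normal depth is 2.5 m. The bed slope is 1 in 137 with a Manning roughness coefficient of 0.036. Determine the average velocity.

V = 2.32 m/s

Flow area A = b·y = 3.14 × 2.5 = 7.85 m². Wetted perimeter P = b + 2y = 3.14 + 2×2.5 = 8.14 m.
Hydraulic radius R = A/P = 7.85/8.14 = 0.9644 m.
From Manning's equation, V = (1/n) R^(2/3) S^(1/2) = (1/0.036) × 0.9644^(2/3) × 0.007299^(1/2) = 2.32 m/s.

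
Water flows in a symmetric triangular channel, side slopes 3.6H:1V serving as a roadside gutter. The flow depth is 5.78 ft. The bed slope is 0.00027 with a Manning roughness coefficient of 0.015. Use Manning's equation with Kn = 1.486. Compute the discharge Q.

Q = 388 ft³/s

For a triangular section with side slope z = 3.6: A = zy² = 3.6×5.78² = 120.3 ft²; P = 2y√(1+z²) = 2×5.78×3.736 = 43.19 ft.
Hydraulic radius R = A/P = 120.3/43.19 = 2.785 ft.
Manning's equation: Q = (1.486/n) A R^(2/3) S^(1/2) = (1.486/0.015) × 120.3 × 2.785^(2/3) × 0.00027^(1/2) = 388 ft³/s.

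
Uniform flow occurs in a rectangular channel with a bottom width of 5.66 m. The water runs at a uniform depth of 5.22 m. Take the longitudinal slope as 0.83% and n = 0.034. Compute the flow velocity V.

Flow area A = b·y = 5.66 × 5.22 = 29.55 m². Wetted perimeter P = b + 2y = 5.66 + 2×5.22 = 16.1 m.
Hydraulic radius R = A/P = 29.55/16.1 = 1.835 m.
From Manning's equation, V = (1/n) R^(2/3) S^(1/2) = (1/0.034) × 1.835^(2/3) × 0.0083^(1/2) = 4.02 m/s.

V = 4.02 m/s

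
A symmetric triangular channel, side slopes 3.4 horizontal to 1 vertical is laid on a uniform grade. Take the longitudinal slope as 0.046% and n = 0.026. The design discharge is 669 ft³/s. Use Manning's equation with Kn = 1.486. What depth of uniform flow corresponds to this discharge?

Manning's equation rearranged: A R^(2/3) = nQ / (1.486·√S) = 0.026 × 669 / (1.486 × √0.00046) = 545.8.
Trying y = 9.97 ft: A R^(2/3) = 959.3 — high.
Trying y = 6.23 ft: A R^(2/3) = 273.8 — low.
Trying y = 8.07 ft: A R^(2/3) = 545.9 — ≈ 545.8.

y_n = 8.07 ft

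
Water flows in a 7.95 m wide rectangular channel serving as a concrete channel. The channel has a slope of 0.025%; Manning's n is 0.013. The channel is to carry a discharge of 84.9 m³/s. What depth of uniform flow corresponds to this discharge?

y_n = 5.13 m

Manning's equation rearranged: A R^(2/3) = nQ / (1·√S) = 0.013 × 84.9 / (√0.00025) = 69.8.
Trying y = 6.13 m: A R^(2/3) = 87.63 — high.
Trying y = 5.13 m: A R^(2/3) = 69.81 — close enough.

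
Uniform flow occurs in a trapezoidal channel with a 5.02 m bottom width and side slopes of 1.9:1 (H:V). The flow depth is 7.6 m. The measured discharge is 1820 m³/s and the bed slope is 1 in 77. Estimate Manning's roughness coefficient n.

With bottom width b = 5.02 m and side slope z = 1.9: A = (b + zy)y = (5.02 + 1.9×7.6)×7.6 = 147.9 m²; P = b + 2y√(1+z²) = 5.02 + 2×7.6×2.147 = 37.66 m.
Hydraulic radius R = A/P = 147.9/37.66 = 3.928 m.
Rearranging Manning's equation: n = (1/Q) A R^(2/3) S^(1/2) = (1/1820) × 147.9 × 3.928^(2/3) × √0.01299 = 0.0231.

n = 0.0231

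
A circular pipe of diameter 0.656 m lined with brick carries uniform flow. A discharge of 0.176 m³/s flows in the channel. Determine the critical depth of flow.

y_c = 0.263 m

At critical depth, Q² T / (g A³) = 1, i.e. A³/T = Q²/g = 0.176²/9.81 = 0.003158.
Trying y = 0.321 m: A³/T = 0.006775 — too large.
Trying y = 0.216 m: A³/T = 0.001479 — too small.
Trying y = 0.263 m: A³/T = 0.003158 — ≈ 0.003158.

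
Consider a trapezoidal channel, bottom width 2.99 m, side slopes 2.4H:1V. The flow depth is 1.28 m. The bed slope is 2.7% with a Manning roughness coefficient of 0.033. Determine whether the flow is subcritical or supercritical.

With bottom width b = 2.99 m and side slope z = 2.4: A = (b + zy)y = (2.99 + 2.4×1.28)×1.28 = 7.759 m²; P = b + 2y√(1+z²) = 2.99 + 2×1.28×2.6 = 9.646 m.
Hydraulic radius R = A/P = 7.759/9.646 = 0.8044 m.
V = (1/n) R^(2/3) √S = (1/0.033) × 0.8044^(2/3) × √0.027 = 4.307 m/s. Hydraulic depth D_h = A/T = 7.759/9.134 = 0.8495 m.
Froude number Fr = V/√(g·D_h) = 4.307/√(9.81×0.8495) = 1.49, which is greater than 1, so the flow is supercritical.

supercritical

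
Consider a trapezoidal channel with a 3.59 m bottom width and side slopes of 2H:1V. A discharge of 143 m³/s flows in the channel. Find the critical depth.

At critical depth, Q² T / (g A³) = 1, i.e. A³/T = Q²/g = 143²/9.81 = 2085.
Trying y = 3.99 m: A³/T = 5032 — over.
Trying y = 2.57 m: A³/T = 814.3 — short.
Trying y = 3.23 m: A³/T = 2072 — ≈ 2085.

y_c = 3.23 m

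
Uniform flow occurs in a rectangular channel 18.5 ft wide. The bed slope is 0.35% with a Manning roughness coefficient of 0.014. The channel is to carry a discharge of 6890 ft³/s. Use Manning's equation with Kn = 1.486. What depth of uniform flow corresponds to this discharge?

Manning's equation rearranged: A R^(2/3) = nQ / (1.486·√S) = 0.014 × 6890 / (1.486 × √0.0035) = 1097.
At y = 21.2 ft: A R^(2/3) = 1358 — over.
At y = 15.1 ft: A R^(2/3) = 895.1 — short.
At y = 17.8 ft: A R^(2/3) = 1098 — close enough.

y_n = 17.8 ft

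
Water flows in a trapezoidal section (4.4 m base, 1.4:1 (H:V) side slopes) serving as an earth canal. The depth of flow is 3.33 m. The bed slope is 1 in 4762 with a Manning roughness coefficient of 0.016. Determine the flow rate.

With bottom width b = 4.4 m and side slope z = 1.4: A = (b + zy)y = (4.4 + 1.4×3.33)×3.33 = 30.18 m²; P = b + 2y√(1+z²) = 4.4 + 2×3.33×1.72 = 15.86 m.
Hydraulic radius R = A/P = 30.18/15.86 = 1.903 m.
Manning's equation: Q = (1/n) A R^(2/3) S^(1/2) = (1/0.016) × 30.18 × 1.903^(2/3) × 0.00021^(1/2) = 42 m³/s.

Q = 42 m³/s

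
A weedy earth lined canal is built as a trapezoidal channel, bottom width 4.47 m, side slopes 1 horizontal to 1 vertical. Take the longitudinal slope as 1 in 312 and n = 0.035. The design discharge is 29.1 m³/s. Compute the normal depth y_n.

y_n = 2.19 m

Manning's equation rearranged: A R^(2/3) = nQ / (1·√S) = 0.035 × 29.1 / (√0.003205) = 17.99.
Trying y = 2.76 m: A R^(2/3) = 27.59 — high.
Trying y = 1.84 m: A R^(2/3) = 13.11 — low.
Trying y = 2.19 m: A R^(2/3) = 17.97 — ≈ 17.99.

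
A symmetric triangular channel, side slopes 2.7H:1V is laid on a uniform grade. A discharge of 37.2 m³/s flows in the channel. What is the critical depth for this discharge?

At critical depth, Q² T / (g A³) = 1, i.e. A³/T = Q²/g = 37.2²/9.81 = 141.1.
Try y = 2.58 m: A³/T = 416.7 — high.
Try y = 1.42 m: A³/T = 21.04 — low.
Try y = 2.08 m: A³/T = 141.9 — matches.

y_c = 2.08 m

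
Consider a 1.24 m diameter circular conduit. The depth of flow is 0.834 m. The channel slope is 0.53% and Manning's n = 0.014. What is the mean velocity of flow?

For a circular section of diameter D = 1.24 m at depth y = 0.834 m, the central angle is θ = 2 arccos(1 − 2y/D) = 3.846 rad. Then A = (D²/8)(θ − sin θ) = 0.8638 m² and P = Dθ/2 = 2.385 m.
Hydraulic radius R = A/P = 0.8638/2.385 = 0.3622 m.
From Manning's equation, V = (1/n) R^(2/3) S^(1/2) = (1/0.014) × 0.3622^(2/3) × 0.0053^(1/2) = 2.64 m/s.

V = 2.64 m/s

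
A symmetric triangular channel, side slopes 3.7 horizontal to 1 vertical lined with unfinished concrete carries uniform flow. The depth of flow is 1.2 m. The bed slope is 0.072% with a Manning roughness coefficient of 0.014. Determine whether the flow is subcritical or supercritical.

subcritical

For a triangular section with side slope z = 3.7: A = zy² = 3.7×1.2² = 5.328 m²; P = 2y√(1+z²) = 2×1.2×3.833 = 9.199 m.
Hydraulic radius R = A/P = 5.328/9.199 = 0.5792 m.
V = (1/n) R^(2/3) √S = (1/0.014) × 0.5792^(2/3) × √0.00072 = 1.332 m/s. Hydraulic depth D_h = A/T = 5.328/8.88 = 0.6 m.
Froude number Fr = V/√(g·D_h) = 1.332/√(9.81×0.6) = 0.549, which is less than 1, so the flow is subcritical.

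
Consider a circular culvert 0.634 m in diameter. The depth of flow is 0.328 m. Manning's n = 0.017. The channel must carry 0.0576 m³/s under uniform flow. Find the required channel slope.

For a circular section of diameter D = 0.634 m at depth y = 0.328 m, the central angle is θ = 2 arccos(1 − 2y/D) = 3.211 rad. Then A = (D²/8)(θ − sin θ) = 0.1648 m² and P = Dθ/2 = 1.018 m.
Hydraulic radius R = A/P = 0.1648/1.018 = 0.1619 m.
From Manning's equation, S = [nQ / (1 A R^(2/3))]² = [0.017 × 0.0576 / (1 × 0.1648 × 0.1619^(2/3))]² = 0.0004.

S = 0.0004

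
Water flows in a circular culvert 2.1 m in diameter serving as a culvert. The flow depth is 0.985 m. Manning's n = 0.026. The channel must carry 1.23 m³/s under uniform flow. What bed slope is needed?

S = 0.001

For a circular section of diameter D = 2.1 m at depth y = 0.985 m, the central angle is θ = 2 arccos(1 − 2y/D) = 3.018 rad. Then A = (D²/8)(θ − sin θ) = 1.595 m² and P = Dθ/2 = 3.169 m.
Hydraulic radius R = A/P = 1.595/3.169 = 0.5035 m.
From Manning's equation, S = [nQ / (1 A R^(2/3))]² = [0.026 × 1.23 / (1 × 1.595 × 0.5035^(2/3))]² = 0.001.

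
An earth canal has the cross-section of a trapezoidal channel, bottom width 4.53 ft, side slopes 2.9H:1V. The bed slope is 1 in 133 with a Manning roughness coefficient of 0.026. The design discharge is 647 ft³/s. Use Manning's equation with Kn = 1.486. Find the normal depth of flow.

y_n = 4.31 ft

Manning's equation rearranged: A R^(2/3) = nQ / (1.486·√S) = 0.026 × 647 / (1.486 × √0.007519) = 130.6.
At y = 4.78 ft: A R^(2/3) = 166.1 — too large.
At y = 3 ft: A R^(2/3) = 57.21 — too small.
At y = 4.31 ft: A R^(2/3) = 130.5 — close enough.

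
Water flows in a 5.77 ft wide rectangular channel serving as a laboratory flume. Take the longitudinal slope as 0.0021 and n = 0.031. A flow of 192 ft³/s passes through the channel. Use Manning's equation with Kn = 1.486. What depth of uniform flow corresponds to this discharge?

y_n = 9 ft

Manning's equation rearranged: A R^(2/3) = nQ / (1.486·√S) = 0.031 × 192 / (1.486 × √0.0021) = 87.4.
Trying y = 7.35 ft: A R^(2/3) = 68.92 — too small.
Trying y = 9 ft: A R^(2/3) = 87.43 — ≈ 87.4.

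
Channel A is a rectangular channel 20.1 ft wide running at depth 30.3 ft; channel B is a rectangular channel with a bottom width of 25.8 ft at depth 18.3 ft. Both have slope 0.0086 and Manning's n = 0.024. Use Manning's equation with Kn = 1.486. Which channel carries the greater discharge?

channel A

Channel A: Flow area A = b·y = 20.1 × 30.3 = 609 ft². Wetted perimeter P = b + 2y = 20.1 + 2×30.3 = 80.7 ft. Hydraulic radius R = A/P = 609/80.7 = 7.547 ft. Q_A = (1.486/0.024)·609·7.547^(2/3)·√0.0086 = 13450 ft³/s.
Channel B: Flow area A = b·y = 25.8 × 18.3 = 472.1 ft². Wetted perimeter P = b + 2y = 25.8 + 2×18.3 = 62.4 ft. Hydraulic radius R = A/P = 472.1/62.4 = 7.566 ft. Q_B = (1.486/0.024)·472.1·7.566^(2/3)·√0.0086 = 10450 ft³/s.
Q_A = 13450 ft³/s vs Q_B = 10450 ft³/s, so channel A carries more.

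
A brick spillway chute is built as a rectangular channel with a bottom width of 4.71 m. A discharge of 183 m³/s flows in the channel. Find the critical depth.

For a rectangular channel, critical depth y_c = (q²/g)^(1/3) where q = Q/b = 183/4.71 = 38.85 m²/s.
So y_c = (38.85²/9.81)^(1/3) = 5.36 m.

y_c = 5.36 m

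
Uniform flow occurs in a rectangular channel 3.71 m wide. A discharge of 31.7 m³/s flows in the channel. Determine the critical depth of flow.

y_c = 1.95 m

For a rectangular channel, critical depth y_c = (q²/g)^(1/3) where q = Q/b = 31.7/3.71 = 8.544 m²/s.
So y_c = (8.544²/9.81)^(1/3) = 1.95 m.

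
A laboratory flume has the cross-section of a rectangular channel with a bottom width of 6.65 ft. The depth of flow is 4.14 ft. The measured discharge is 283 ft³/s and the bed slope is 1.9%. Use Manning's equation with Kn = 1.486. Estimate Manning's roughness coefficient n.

Flow area A = b·y = 6.65 × 4.14 = 27.53 ft². Wetted perimeter P = b + 2y = 6.65 + 2×4.14 = 14.93 ft.
Hydraulic radius R = A/P = 27.53/14.93 = 1.844 ft.
Rearranging Manning's equation: n = (1.486/Q) A R^(2/3) S^(1/2) = (1.486/283) × 27.53 × 1.844^(2/3) × √0.019 = 0.03.

n = 0.03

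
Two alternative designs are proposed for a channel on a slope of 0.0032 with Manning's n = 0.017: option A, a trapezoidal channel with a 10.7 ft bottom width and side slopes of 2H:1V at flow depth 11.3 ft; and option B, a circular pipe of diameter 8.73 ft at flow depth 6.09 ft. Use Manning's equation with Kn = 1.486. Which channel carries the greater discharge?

Channel A: With bottom width b = 10.7 ft and side slope z = 2: A = (b + zy)y = (10.7 + 2×11.3)×11.3 = 376.3 ft²; P = b + 2y√(1+z²) = 10.7 + 2×11.3×2.236 = 61.24 ft. Hydraulic radius R = A/P = 376.3/61.24 = 6.145 ft. Q_A = (1.486/0.017)·376.3·6.145^(2/3)·√0.0032 = 6242 ft³/s.
Channel B: For a circular section of diameter D = 8.73 ft at depth y = 6.09 ft, the central angle is θ = 2 arccos(1 − 2y/D) = 3.954 rad. Then A = (D²/8)(θ − sin θ) = 44.59 ft² and P = Dθ/2 = 17.26 ft. Hydraulic radius R = A/P = 44.59/17.26 = 2.583 ft. Q_B = (1.486/0.017)·44.59·2.583^(2/3)·√0.0032 = 415.1 ft³/s.
Q_A = 6242 ft³/s vs Q_B = 415.1 ft³/s, so channel A carries more.

channel A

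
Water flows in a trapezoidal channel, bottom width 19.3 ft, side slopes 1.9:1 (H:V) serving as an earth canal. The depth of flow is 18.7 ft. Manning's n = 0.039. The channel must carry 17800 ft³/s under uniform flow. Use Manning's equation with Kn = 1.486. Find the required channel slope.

S = 0.00927

With bottom width b = 19.3 ft and side slope z = 1.9: A = (b + zy)y = (19.3 + 1.9×18.7)×18.7 = 1025 ft²; P = b + 2y√(1+z²) = 19.3 + 2×18.7×2.147 = 99.6 ft.
Hydraulic radius R = A/P = 1025/99.6 = 10.29 ft.
From Manning's equation, S = [nQ / (1.486 A R^(2/3))]² = [0.039 × 17800 / (1.486 × 1025 × 10.29^(2/3))]² = 0.00927.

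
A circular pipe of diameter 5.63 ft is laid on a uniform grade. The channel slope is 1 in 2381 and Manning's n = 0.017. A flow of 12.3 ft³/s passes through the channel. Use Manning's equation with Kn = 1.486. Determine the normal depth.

Manning's equation rearranged: A R^(2/3) = nQ / (1.486·√S) = 0.017 × 12.3 / (1.486 × √0.00042) = 6.866.
At y = 2.23 ft: A R^(2/3) = 10.35 — high.
At y = 1.79 ft: A R^(2/3) = 6.848 — close enough.

y_n = 1.79 ft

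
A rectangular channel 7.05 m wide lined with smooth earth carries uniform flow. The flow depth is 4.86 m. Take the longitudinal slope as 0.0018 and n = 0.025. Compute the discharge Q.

Flow area A = b·y = 7.05 × 4.86 = 34.26 m². Wetted perimeter P = b + 2y = 7.05 + 2×4.86 = 16.77 m.
Hydraulic radius R = A/P = 34.26/16.77 = 2.043 m.
Manning's equation: Q = (1/n) A R^(2/3) S^(1/2) = (1/0.025) × 34.26 × 2.043^(2/3) × 0.0018^(1/2) = 93.6 m³/s.

Q = 93.6 m³/s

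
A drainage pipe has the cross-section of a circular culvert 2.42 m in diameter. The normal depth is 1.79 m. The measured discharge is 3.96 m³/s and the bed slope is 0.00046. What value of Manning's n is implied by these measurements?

n = 0.016

For a circular section of diameter D = 2.42 m at depth y = 1.79 m, the central angle is θ = 2 arccos(1 − 2y/D) = 4.141 rad. Then A = (D²/8)(θ − sin θ) = 3.648 m² and P = Dθ/2 = 5.011 m.
Hydraulic radius R = A/P = 3.648/5.011 = 0.7279 m.
Rearranging Manning's equation: n = (1/Q) A R^(2/3) S^(1/2) = (1/3.96) × 3.648 × 0.7279^(2/3) × √0.00046 = 0.016.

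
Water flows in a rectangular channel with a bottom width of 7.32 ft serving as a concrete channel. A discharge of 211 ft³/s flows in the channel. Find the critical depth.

y_c = 2.96 ft

For a rectangular channel, critical depth y_c = (q²/g)^(1/3) where q = Q/b = 211/7.32 = 28.83 ft²/s.
So y_c = (28.83²/32.2)^(1/3) = 2.96 ft.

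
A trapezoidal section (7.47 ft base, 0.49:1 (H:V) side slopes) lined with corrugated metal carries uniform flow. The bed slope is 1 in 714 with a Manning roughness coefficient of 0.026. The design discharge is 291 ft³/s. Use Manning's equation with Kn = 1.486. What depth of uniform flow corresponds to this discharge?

Manning's equation rearranged: A R^(2/3) = nQ / (1.486·√S) = 0.026 × 291 / (1.486 × √0.001401) = 136.
At y = 7.31 ft: A R^(2/3) = 182.7 — over.
At y = 5.26 ft: A R^(2/3) = 103.9 — short.
At y = 6.17 ft: A R^(2/3) = 136.2 — matches.

y_n = 6.17 ft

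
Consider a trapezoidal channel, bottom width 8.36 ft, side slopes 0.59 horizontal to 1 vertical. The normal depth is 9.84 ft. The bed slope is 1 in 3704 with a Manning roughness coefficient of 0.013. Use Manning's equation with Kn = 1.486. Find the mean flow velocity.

With bottom width b = 8.36 ft and side slope z = 0.59: A = (b + zy)y = (8.36 + 0.59×9.84)×9.84 = 139.4 ft²; P = b + 2y√(1+z²) = 8.36 + 2×9.84×1.161 = 31.21 ft.
Hydraulic radius R = A/P = 139.4/31.21 = 4.466 ft.
From Manning's equation, V = (1.486/n) R^(2/3) S^(1/2) = (1.486/0.013) × 4.466^(2/3) × 0.00027^(1/2) = 5.09 ft/s.

V = 5.09 ft/s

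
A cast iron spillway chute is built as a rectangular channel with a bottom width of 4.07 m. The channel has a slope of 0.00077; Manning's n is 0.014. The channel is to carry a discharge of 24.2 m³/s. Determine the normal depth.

Manning's equation rearranged: A R^(2/3) = nQ / (1·√S) = 0.014 × 24.2 / (√0.00077) = 12.21.
At y = 3.44 m: A R^(2/3) = 16.49 — too large.
At y = 2.21 m: A R^(2/3) = 9.348 — too small.
At y = 2.71 m: A R^(2/3) = 12.19 — ≈ 12.21.

y_n = 2.71 m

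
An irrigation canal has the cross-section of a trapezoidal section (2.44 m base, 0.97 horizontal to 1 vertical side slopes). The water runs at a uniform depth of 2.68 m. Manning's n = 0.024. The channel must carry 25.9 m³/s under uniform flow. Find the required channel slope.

With bottom width b = 2.44 m and side slope z = 0.97: A = (b + zy)y = (2.44 + 0.97×2.68)×2.68 = 13.51 m²; P = b + 2y√(1+z²) = 2.44 + 2×2.68×1.393 = 9.907 m.
Hydraulic radius R = A/P = 13.51/9.907 = 1.363 m.
From Manning's equation, S = [nQ / (1 A R^(2/3))]² = [0.024 × 25.9 / (1 × 13.51 × 1.363^(2/3))]² = 0.0014.

S = 0.0014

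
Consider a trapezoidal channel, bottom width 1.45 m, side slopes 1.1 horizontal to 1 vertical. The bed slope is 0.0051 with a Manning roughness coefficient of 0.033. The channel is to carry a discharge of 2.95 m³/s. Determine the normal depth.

y_n = 0.874 m

Manning's equation rearranged: A R^(2/3) = nQ / (1·√S) = 0.033 × 2.95 / (√0.0051) = 1.363.
At y = 0.777 m: A R^(2/3) = 1.092 — too small.
At y = 1.03 m: A R^(2/3) = 1.871 — too large.
At y = 0.874 m: A R^(2/3) = 1.364 — matches.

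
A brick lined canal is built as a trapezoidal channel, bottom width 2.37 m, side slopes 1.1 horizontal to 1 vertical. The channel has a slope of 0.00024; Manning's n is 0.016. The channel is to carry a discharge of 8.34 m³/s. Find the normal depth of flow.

Manning's equation rearranged: A R^(2/3) = nQ / (1·√S) = 0.016 × 8.34 / (√0.00024) = 8.614.
At y = 2.23 m: A R^(2/3) = 12.11 — over.
At y = 1.62 m: A R^(2/3) = 6.436 — short.
At y = 1.88 m: A R^(2/3) = 8.61 — close enough.

y_n = 1.88 m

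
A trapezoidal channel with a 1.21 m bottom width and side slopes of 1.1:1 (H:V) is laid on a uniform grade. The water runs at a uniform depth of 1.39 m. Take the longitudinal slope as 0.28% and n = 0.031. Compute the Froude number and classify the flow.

With bottom width b = 1.21 m and side slope z = 1.1: A = (b + zy)y = (1.21 + 1.1×1.39)×1.39 = 3.807 m²; P = b + 2y√(1+z²) = 1.21 + 2×1.39×1.487 = 5.343 m.
Hydraulic radius R = A/P = 3.807/5.343 = 0.7126 m.
V = (1/n) R^(2/3) √S = (1/0.031) × 0.7126^(2/3) × √0.0028 = 1.362 m/s. Hydraulic depth D_h = A/T = 3.807/4.268 = 0.892 m.
Froude number Fr = V/√(g·D_h) = 1.362/√(9.81×0.892) = 0.46, which is less than 1, so the flow is subcritical.

subcritical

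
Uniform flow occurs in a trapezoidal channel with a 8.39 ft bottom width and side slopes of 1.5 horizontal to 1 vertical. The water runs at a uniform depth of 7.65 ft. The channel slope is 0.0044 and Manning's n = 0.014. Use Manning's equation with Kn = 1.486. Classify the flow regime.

supercritical

With bottom width b = 8.39 ft and side slope z = 1.5: A = (b + zy)y = (8.39 + 1.5×7.65)×7.65 = 152 ft²; P = b + 2y√(1+z²) = 8.39 + 2×7.65×1.803 = 35.97 ft.
Hydraulic radius R = A/P = 152/35.97 = 4.225 ft.
V = (1.486/n) R^(2/3) √S = (1.486/0.014) × 4.225^(2/3) × √0.0044 = 18.4 ft/s. Hydraulic depth D_h = A/T = 152/31.34 = 4.849 ft.
Froude number Fr = V/√(g·D_h) = 18.4/√(32.2×4.849) = 1.47, which is greater than 1, so the flow is supercritical.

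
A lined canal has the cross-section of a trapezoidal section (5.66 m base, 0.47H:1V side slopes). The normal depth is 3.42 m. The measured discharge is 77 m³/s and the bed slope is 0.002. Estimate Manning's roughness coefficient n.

With bottom width b = 5.66 m and side slope z = 0.47: A = (b + zy)y = (5.66 + 0.47×3.42)×3.42 = 24.85 m²; P = b + 2y√(1+z²) = 5.66 + 2×3.42×1.105 = 13.22 m.
Hydraulic radius R = A/P = 24.85/13.22 = 1.88 m.
Rearranging Manning's equation: n = (1/Q) A R^(2/3) S^(1/2) = (1/77) × 24.85 × 1.88^(2/3) × √0.002 = 0.022.

n = 0.022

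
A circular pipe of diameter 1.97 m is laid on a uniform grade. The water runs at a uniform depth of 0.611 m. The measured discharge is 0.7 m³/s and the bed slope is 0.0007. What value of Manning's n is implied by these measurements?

For a circular section of diameter D = 1.97 m at depth y = 0.611 m, the central angle is θ = 2 arccos(1 − 2y/D) = 2.363 rad. Then A = (D²/8)(θ − sin θ) = 0.8054 m² and P = Dθ/2 = 2.327 m.
Hydraulic radius R = A/P = 0.8054/2.327 = 0.3461 m.
Rearranging Manning's equation: n = (1/Q) A R^(2/3) S^(1/2) = (1/0.7) × 0.8054 × 0.3461^(2/3) × √0.0007 = 0.015.

n = 0.015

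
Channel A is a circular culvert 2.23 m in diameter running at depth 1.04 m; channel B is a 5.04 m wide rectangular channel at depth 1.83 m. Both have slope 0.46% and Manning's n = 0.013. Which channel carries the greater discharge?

Channel A: For a circular section of diameter D = 2.23 m at depth y = 1.04 m, the central angle is θ = 2 arccos(1 − 2y/D) = 3.007 rad. Then A = (D²/8)(θ − sin θ) = 1.786 m² and P = Dθ/2 = 3.353 m. Hydraulic radius R = A/P = 1.786/3.353 = 0.5326 m. Q_A = (1/0.013)·1.786·0.5326^(2/3)·√0.0046 = 6.122 m³/s.
Channel B: Flow area A = b·y = 5.04 × 1.83 = 9.223 m². Wetted perimeter P = b + 2y = 5.04 + 2×1.83 = 8.7 m. Hydraulic radius R = A/P = 9.223/8.7 = 1.06 m. Q_B = (1/0.013)·9.223·1.06^(2/3)·√0.0046 = 50.03 m³/s.
Q_A = 6.122 m³/s vs Q_B = 50.03 m³/s, so channel B carries more.

channel B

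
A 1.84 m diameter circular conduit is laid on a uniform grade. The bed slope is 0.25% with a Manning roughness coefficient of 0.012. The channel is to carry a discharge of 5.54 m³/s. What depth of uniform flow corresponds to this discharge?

Manning's equation rearranged: A R^(2/3) = nQ / (1·√S) = 0.012 × 5.54 / (√0.0025) = 1.33.
Try y = 1.57 m: A R^(2/3) = 1.637 — over.
Try y = 1.29 m: A R^(2/3) = 1.329 — ≈ 1.33.

y_n = 1.29 m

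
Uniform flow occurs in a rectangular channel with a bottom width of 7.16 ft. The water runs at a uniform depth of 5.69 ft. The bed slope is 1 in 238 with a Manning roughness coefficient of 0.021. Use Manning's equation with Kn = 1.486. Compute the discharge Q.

Flow area A = b·y = 7.16 × 5.69 = 40.74 ft². Wetted perimeter P = b + 2y = 7.16 + 2×5.69 = 18.54 ft.
Hydraulic radius R = A/P = 40.74/18.54 = 2.197 ft.
Manning's equation: Q = (1.486/n) A R^(2/3) S^(1/2) = (1.486/0.021) × 40.74 × 2.197^(2/3) × 0.004202^(1/2) = 316 ft³/s.

Q = 316 ft³/s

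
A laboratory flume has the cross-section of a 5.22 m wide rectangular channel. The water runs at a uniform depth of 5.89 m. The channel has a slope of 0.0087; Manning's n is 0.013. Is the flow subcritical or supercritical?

Flow area A = b·y = 5.22 × 5.89 = 30.75 m². Wetted perimeter P = b + 2y = 5.22 + 2×5.89 = 17 m.
Hydraulic radius R = A/P = 30.75/17 = 1.809 m.
V = (1/n) R^(2/3) √S = (1/0.013) × 1.809^(2/3) × √0.0087 = 10.65 m/s. Hydraulic depth D_h = A/T = 30.75/5.22 = 5.89 m.
Froude number Fr = V/√(g·D_h) = 10.65/√(9.81×5.89) = 1.4, which is greater than 1, so the flow is supercritical.

supercritical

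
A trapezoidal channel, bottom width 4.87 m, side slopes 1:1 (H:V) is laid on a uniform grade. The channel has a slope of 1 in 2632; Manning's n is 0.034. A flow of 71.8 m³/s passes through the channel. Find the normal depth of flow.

y_n = 5.78 m

Manning's equation rearranged: A R^(2/3) = nQ / (1·√S) = 0.034 × 71.8 / (√0.0003799) = 125.2.
Trying y = 5.08 m: A R^(2/3) = 96.24 — too small.
Trying y = 5.78 m: A R^(2/3) = 125.2 — ≈ 125.2.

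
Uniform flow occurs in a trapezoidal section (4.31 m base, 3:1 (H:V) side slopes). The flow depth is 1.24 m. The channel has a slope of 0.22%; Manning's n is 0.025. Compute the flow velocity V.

V = 1.64 m/s

With bottom width b = 4.31 m and side slope z = 3: A = (b + zy)y = (4.31 + 3×1.24)×1.24 = 9.957 m²; P = b + 2y√(1+z²) = 4.31 + 2×1.24×3.162 = 12.15 m.
Hydraulic radius R = A/P = 9.957/12.15 = 0.8194 m.
From Manning's equation, V = (1/n) R^(2/3) S^(1/2) = (1/0.025) × 0.8194^(2/3) × 0.0022^(1/2) = 1.64 m/s.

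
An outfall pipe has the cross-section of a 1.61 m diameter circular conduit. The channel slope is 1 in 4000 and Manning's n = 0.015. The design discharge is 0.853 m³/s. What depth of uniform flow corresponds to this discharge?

y_n = 1.02 m

Manning's equation rearranged: A R^(2/3) = nQ / (1·√S) = 0.015 × 0.853 / (√0.00025) = 0.8092.
Try y = 1.26 m: A R^(2/3) = 1.061 — high.
Try y = 1.02 m: A R^(2/3) = 0.8089 — matches.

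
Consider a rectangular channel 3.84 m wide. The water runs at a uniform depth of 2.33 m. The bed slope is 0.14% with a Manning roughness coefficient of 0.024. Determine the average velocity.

Flow area A = b·y = 3.84 × 2.33 = 8.947 m². Wetted perimeter P = b + 2y = 3.84 + 2×2.33 = 8.5 m.
Hydraulic radius R = A/P = 8.947/8.5 = 1.053 m.
From Manning's equation, V = (1/n) R^(2/3) S^(1/2) = (1/0.024) × 1.053^(2/3) × 0.0014^(1/2) = 1.61 m/s.

V = 1.61 m/s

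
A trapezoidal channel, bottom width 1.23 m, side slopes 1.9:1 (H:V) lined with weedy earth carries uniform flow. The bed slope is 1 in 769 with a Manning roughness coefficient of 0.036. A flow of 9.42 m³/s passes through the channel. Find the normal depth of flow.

Manning's equation rearranged: A R^(2/3) = nQ / (1·√S) = 0.036 × 9.42 / (√0.0013) = 9.404.
Trying y = 2.13 m: A R^(2/3) = 11.86 — high.
Trying y = 1.32 m: A R^(2/3) = 3.946 — low.
Trying y = 1.93 m: A R^(2/3) = 9.407 — matches.

y_n = 1.93 m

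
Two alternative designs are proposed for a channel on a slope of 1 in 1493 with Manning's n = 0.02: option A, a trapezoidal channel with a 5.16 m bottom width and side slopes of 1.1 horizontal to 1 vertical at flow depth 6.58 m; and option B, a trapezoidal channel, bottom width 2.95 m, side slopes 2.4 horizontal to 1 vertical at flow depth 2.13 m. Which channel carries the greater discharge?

channel A

Channel A: With bottom width b = 5.16 m and side slope z = 1.1: A = (b + zy)y = (5.16 + 1.1×6.58)×6.58 = 81.58 m²; P = b + 2y√(1+z²) = 5.16 + 2×6.58×1.487 = 24.72 m. Hydraulic radius R = A/P = 81.58/24.72 = 3.3 m. Q_A = (1/0.02)·81.58·3.3^(2/3)·√0.0006698 = 234 m³/s.
Channel B: With bottom width b = 2.95 m and side slope z = 2.4: A = (b + zy)y = (2.95 + 2.4×2.13)×2.13 = 17.17 m²; P = b + 2y√(1+z²) = 2.95 + 2×2.13×2.6 = 14.03 m. Hydraulic radius R = A/P = 17.17/14.03 = 1.224 m. Q_B = (1/0.02)·17.17·1.224^(2/3)·√0.0006698 = 25.43 m³/s.
Q_A = 234 m³/s vs Q_B = 25.43 m³/s, so channel A carries more.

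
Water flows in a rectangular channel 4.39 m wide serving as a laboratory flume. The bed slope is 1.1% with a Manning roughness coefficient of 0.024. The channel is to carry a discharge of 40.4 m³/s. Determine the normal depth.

Manning's equation rearranged: A R^(2/3) = nQ / (1·√S) = 0.024 × 40.4 / (√0.011) = 9.245.
Trying y = 1.78 m: A R^(2/3) = 7.725 — short.
Trying y = 2.23 m: A R^(2/3) = 10.47 — over.
Trying y = 2.03 m: A R^(2/3) = 9.233 — ≈ 9.245.

y_n = 2.03 m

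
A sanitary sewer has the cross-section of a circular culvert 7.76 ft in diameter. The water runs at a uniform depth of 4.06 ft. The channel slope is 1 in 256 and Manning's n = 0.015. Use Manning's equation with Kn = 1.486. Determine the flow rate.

For a circular section of diameter D = 7.76 ft at depth y = 4.06 ft, the central angle is θ = 2 arccos(1 − 2y/D) = 3.234 rad. Then A = (D²/8)(θ − sin θ) = 25.04 ft² and P = Dθ/2 = 12.55 ft.
Hydraulic radius R = A/P = 25.04/12.55 = 1.996 ft.
Manning's equation: Q = (1.486/n) A R^(2/3) S^(1/2) = (1.486/0.015) × 25.04 × 1.996^(2/3) × 0.003906^(1/2) = 246 ft³/s.

Q = 246 ft³/s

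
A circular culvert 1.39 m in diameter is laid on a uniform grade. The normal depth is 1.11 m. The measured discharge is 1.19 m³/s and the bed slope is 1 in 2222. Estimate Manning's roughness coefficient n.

n = 0.013

For a circular section of diameter D = 1.39 m at depth y = 1.11 m, the central angle is θ = 2 arccos(1 − 2y/D) = 4.421 rad. Then A = (D²/8)(θ − sin θ) = 1.299 m² and P = Dθ/2 = 3.073 m.
Hydraulic radius R = A/P = 1.299/3.073 = 0.4228 m.
Rearranging Manning's equation: n = (1/Q) A R^(2/3) S^(1/2) = (1/1.19) × 1.299 × 0.4228^(2/3) × √0.00045 = 0.013.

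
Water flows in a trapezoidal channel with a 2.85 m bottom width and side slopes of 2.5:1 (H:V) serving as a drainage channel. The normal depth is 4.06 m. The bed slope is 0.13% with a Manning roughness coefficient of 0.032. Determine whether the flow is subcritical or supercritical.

subcritical

With bottom width b = 2.85 m and side slope z = 2.5: A = (b + zy)y = (2.85 + 2.5×4.06)×4.06 = 52.78 m²; P = b + 2y√(1+z²) = 2.85 + 2×4.06×2.693 = 24.71 m.
Hydraulic radius R = A/P = 52.78/24.71 = 2.136 m.
V = (1/n) R^(2/3) √S = (1/0.032) × 2.136^(2/3) × √0.0013 = 1.869 m/s. Hydraulic depth D_h = A/T = 52.78/23.15 = 2.28 m.
Froude number Fr = V/√(g·D_h) = 1.869/√(9.81×2.28) = 0.395, which is less than 1, so the flow is subcritical.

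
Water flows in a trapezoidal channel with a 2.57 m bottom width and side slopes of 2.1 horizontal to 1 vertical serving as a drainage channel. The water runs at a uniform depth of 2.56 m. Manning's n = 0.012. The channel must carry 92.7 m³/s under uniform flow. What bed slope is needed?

S = 0.0019

With bottom width b = 2.57 m and side slope z = 2.1: A = (b + zy)y = (2.57 + 2.1×2.56)×2.56 = 20.34 m²; P = b + 2y√(1+z²) = 2.57 + 2×2.56×2.326 = 14.48 m.
Hydraulic radius R = A/P = 20.34/14.48 = 1.405 m.
From Manning's equation, S = [nQ / (1 A R^(2/3))]² = [0.012 × 92.7 / (1 × 20.34 × 1.405^(2/3))]² = 0.0019.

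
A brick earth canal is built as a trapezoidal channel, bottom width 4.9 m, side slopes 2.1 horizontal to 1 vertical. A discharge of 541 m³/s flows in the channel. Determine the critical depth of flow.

At critical depth, Q² T / (g A³) = 1, i.e. A³/T = Q²/g = 541²/9.81 = 29830.
At y = 4.73 m: A³/T = 13940 — low.
At y = 6.7 m: A³/T = 62140 — high.
At y = 5.66 m: A³/T = 29910 — close enough.

y_c = 5.66 m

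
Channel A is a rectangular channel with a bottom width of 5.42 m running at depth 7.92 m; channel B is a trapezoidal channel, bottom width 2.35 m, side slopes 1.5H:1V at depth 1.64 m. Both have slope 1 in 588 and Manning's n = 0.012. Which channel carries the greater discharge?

channel A

Channel A: Flow area A = b·y = 5.42 × 7.92 = 42.93 m². Wetted perimeter P = b + 2y = 5.42 + 2×7.92 = 21.26 m. Hydraulic radius R = A/P = 42.93/21.26 = 2.019 m. Q_A = (1/0.012)·42.93·2.019^(2/3)·√0.001701 = 235.7 m³/s.
Channel B: With bottom width b = 2.35 m and side slope z = 1.5: A = (b + zy)y = (2.35 + 1.5×1.64)×1.64 = 7.888 m²; P = b + 2y√(1+z²) = 2.35 + 2×1.64×1.803 = 8.263 m. Hydraulic radius R = A/P = 7.888/8.263 = 0.9547 m. Q_B = (1/0.012)·7.888·0.9547^(2/3)·√0.001701 = 26.28 m³/s.
Q_A = 235.7 m³/s vs Q_B = 26.28 m³/s, so channel A carries more.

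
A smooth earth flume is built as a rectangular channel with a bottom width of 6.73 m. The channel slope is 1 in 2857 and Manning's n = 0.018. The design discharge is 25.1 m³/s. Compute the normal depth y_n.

y_n = 2.73 m

Manning's equation rearranged: A R^(2/3) = nQ / (1·√S) = 0.018 × 25.1 / (√0.00035) = 24.15.
Try y = 2.05 m: A R^(2/3) = 16.21 — short.
Try y = 2.73 m: A R^(2/3) = 24.15 — ≈ 24.15.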